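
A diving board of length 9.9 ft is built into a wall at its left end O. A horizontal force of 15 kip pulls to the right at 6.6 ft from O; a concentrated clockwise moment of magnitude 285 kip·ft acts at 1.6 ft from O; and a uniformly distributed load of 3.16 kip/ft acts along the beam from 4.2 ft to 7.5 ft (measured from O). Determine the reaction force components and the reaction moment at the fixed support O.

O_x = -15.00 kip, O_y = 10.43 kip, M_O = 346.0 kip·ft

Resultant of the distributed load: 3.16 × 3.3 = 10.428 kip at 5.85 ft from O.
ΣF_x = 0: O_x + 15 = 0 → O_x = -15.00 kip.
ΣF_y = 0: O_y − 3.16·3.3 = 0 → O_y = 10.43 kip.
ΣM about O: M_O − 285 − (3.16·3.3)·5.85 = 0 → M_O = 346.0 kip·ft.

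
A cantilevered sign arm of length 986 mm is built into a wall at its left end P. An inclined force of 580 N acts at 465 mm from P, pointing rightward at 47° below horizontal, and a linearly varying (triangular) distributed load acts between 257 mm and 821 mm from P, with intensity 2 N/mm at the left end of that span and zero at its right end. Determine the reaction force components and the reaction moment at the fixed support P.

P_x = -395.6 N, P_y = 988.2 N, M_P = 448200 N·mm

Resultant of the triangular load: ½ × 2 × 564 = 564 N, acting at 445 mm from P (one-third of the span from the peak).
ΣF_x = 0: P_x + 580·cos47° = 0 → P_x = -395.6 N.
ΣF_y = 0: P_y − 580·sin47° − ½·2·564 = 0 → P_y = 988.2 N.
ΣM about P: M_P − 580·sin47°·465 − (½·2·564)·445 = 0 → M_P = 448200 N·mm.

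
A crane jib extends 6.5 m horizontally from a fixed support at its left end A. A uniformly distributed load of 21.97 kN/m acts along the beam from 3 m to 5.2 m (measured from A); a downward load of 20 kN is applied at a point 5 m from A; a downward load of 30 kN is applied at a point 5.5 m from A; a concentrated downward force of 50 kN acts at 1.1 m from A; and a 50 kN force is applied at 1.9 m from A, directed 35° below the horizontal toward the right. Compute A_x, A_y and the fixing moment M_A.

Resultant of the distributed load: 21.97 × 2.2 = 48.334 kN at 4.1 m from A.
ΣF_x = 0: A_x + 50·cos35° = 0 → A_x = -40.96 kN.
ΣF_y = 0: A_y − 21.97·2.2 − 20 − 30 − 50 − 50·sin35° = 0 → A_y = 177.0 kN.
ΣM about A: M_A − (21.97·2.2)·4.1 − 20·5 − 30·5.5 − 50·1.1 − 50·sin35°·1.9 = 0 → M_A = 572.7 kN·m.

A_x = -40.96 kN, A_y = 177.0 kN, M_A = 572.7 kN·m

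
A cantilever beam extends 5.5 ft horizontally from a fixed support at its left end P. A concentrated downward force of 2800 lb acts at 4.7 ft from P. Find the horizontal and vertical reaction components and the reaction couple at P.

P_x = 0, P_y = 2800 lb, M_P = 13160 lb·ft

ΣF_x = 0: P_x = 0.
ΣF_y = 0: P_y − 2800 = 0 → P_y = 2800 lb.
ΣM about P: M_P − 2800·4.7 = 0 → M_P = 13160 lb·ft.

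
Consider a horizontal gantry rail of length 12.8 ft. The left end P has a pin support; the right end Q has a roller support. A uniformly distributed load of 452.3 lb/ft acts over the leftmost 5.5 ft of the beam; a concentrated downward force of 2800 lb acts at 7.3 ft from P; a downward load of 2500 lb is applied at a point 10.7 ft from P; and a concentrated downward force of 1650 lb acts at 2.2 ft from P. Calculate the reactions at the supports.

Resultant of the distributed load: 452.3 × 5.5 = 2487.65 lb at 2.75 ft from P.
Taking moments about P: Q_y·12.8 − (452.3·5.5)·2.75 − 2800·7.3 − 2500·10.7 − 1650·2.2 = 0 → Q_y = 57661.0375/12.8 = 4504.77 ≈ 4505 lb.
ΣF_y = 0: P_y + 4504.77 − 452.3·5.5 − 2800 − 2500 − 1650 = 0 → P_y = 4933 lb.
ΣF_x = 0: no horizontal applied forces, so P_x = 0.

P_x = 0, P_y = 4933 lb, Q_y = 4505 lb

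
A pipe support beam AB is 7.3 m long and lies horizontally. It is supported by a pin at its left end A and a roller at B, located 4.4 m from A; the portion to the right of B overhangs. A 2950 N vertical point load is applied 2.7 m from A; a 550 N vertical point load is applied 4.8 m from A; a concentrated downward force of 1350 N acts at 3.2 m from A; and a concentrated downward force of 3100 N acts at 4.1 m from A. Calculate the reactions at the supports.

A_x = 0, A_y = 1669 N, B_y = 6281 N

Taking moments about A: B_y·4.4 − 2950·2.7 − 550·4.8 − 1350·3.2 − 3100·4.1 = 0 → B_y = 27635/4.4 = 6280.68 ≈ 6281 N.
ΣF_y = 0: A_y + 6280.68 − 2950 − 550 − 1350 − 3100 = 0 → A_y = 1669 N.
ΣF_x = 0: no horizontal applied forces, so A_x = 0.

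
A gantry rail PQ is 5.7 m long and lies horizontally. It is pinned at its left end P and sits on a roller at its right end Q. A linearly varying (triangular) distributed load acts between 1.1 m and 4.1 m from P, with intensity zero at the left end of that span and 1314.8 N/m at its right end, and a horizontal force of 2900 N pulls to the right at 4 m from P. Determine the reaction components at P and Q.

Resultant of the triangular load: ½ × 1314.8 × 3 = 1972.2 N, acting at 3.1 m from P (one-third of the span from the peak).
ΣM about P: Q_y·5.7 − (½·1314.8·3)·3.1 = 0 → Q_y = 6113.82/5.7 = 1072.6 ≈ 1073 N.
ΣF_y = 0: P_y + 1072.6 − ½·1314.8·3 = 0 → P_y = 899.6 N.
ΣF_x = 0: P_x + 2900 = 0 → P_x = -2900 N.

P_x = -2900 N, P_y = 899.6 N, Q_y = 1073 N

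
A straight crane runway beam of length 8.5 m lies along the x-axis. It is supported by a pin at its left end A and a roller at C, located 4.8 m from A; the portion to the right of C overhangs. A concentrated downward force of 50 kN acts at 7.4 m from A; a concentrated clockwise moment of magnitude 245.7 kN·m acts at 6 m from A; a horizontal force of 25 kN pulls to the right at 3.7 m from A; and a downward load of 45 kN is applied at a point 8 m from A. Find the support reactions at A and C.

A_x = -25.00 kN, A_y = -108.3 kN, C_y = 203.3 kN

Moments about A: C_y·4.8 − 50·7.4 − 245.7 − 45·8 = 0 → C_y = 975.7/4.8 = 203.271 ≈ 203.3 kN.
ΣF_y = 0: A_y + 203.271 − 50 − 45 = 0 → A_y = -108.3 kN.
ΣF_x = 0: A_x + 25 = 0 → A_x = -25.00 kN.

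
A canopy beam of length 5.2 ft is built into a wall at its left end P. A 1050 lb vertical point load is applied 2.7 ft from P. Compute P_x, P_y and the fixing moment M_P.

P_x = 0, P_y = 1050 lb, M_P = 2835 lb·ft

ΣF_x = 0: P_x = 0.
ΣF_y = 0: P_y − 1050 = 0 → P_y = 1050 lb.
ΣM about P: M_P − 1050·2.7 = 0 → M_P = 2835 lb·ft.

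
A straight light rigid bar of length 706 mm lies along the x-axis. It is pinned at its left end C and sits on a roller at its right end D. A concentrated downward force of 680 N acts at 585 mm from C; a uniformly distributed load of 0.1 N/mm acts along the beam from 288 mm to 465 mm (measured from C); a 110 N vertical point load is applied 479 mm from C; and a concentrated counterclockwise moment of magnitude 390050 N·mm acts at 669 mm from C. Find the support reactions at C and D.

C_x = 0, C_y = 712.7 N, D_y = 95.05 N

Resultant of the distributed load: 0.1 × 177 = 17.7 N at 376.5 mm from C.
Taking moments about C: D_y·706 − 680·585 − (0.1·177)·376.5 − 110·479 + 390050 = 0 → D_y = 67104.05/706 = 95.0482 ≈ 95.05 N.
ΣF_y = 0: C_y + 95.0482 − 680 − 0.1·177 − 110 = 0 → C_y = 712.7 N.
ΣF_x = 0: no horizontal applied forces, so C_x = 0.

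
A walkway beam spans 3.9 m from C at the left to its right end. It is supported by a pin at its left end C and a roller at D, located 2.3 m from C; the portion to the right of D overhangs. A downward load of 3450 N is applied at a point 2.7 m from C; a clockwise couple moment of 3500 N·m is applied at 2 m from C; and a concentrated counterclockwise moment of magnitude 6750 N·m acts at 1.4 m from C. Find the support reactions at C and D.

Moments about C: D_y·2.3 − 3450·2.7 − 3500 + 6750 = 0 → D_y = 6065/2.3 = 2636.96 ≈ 2637 N.
ΣF_y = 0: C_y + 2636.96 − 3450 = 0 → C_y = 813.0 N.
ΣF_x = 0: no horizontal applied forces, so C_x = 0.

C_x = 0, C_y = 813.0 N, D_y = 2637 N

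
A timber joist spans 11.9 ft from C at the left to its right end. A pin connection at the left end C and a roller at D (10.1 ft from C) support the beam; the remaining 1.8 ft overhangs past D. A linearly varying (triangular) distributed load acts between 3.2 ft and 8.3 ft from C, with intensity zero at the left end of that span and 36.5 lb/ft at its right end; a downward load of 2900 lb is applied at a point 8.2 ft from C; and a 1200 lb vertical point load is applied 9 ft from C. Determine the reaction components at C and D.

C_x = 0, C_y = 708.5 lb, D_y = 3485 lb

Resultant of the triangular load: ½ × 36.5 × 5.1 = 93.075 lb, acting at 6.6 ft from C (one-third of the span from the peak).
Taking moments about C: D_y·10.1 − (½·36.5·5.1)·6.6 − 2900·8.2 − 1200·9 = 0 → D_y = 35194.295/10.1 = 3484.58 ≈ 3485 lb.
ΣF_y = 0: C_y + 3484.58 − ½·36.5·5.1 − 2900 − 1200 = 0 → C_y = 708.5 lb.
ΣF_x = 0: no horizontal applied forces, so C_x = 0.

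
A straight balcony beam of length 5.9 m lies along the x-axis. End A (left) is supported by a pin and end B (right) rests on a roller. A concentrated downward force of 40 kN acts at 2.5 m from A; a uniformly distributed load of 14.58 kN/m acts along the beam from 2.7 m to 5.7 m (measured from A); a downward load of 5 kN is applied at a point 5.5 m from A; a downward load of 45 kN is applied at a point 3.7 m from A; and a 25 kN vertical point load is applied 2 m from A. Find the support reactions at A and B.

Resultant of the distributed load: 14.58 × 3 = 43.74 kN at 4.2 m from A.
Taking moments about A: B_y·5.9 − 40·2.5 − (14.58·3)·4.2 − 5·5.5 − 45·3.7 − 25·2 = 0 → B_y = 527.708/5.9 = 89.442 ≈ 89.44 kN.
ΣF_y = 0: A_y + 89.442 − 40 − 14.58·3 − 5 − 45 − 25 = 0 → A_y = 69.30 kN.
ΣF_x = 0: no horizontal applied forces, so A_x = 0.

A_x = 0, A_y = 69.30 kN, B_y = 89.44 kN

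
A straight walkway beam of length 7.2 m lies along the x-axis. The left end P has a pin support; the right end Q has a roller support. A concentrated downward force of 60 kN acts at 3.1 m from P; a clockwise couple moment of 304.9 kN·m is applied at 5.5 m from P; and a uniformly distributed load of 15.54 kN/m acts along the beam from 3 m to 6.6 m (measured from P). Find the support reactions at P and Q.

P_x = 0, P_y = 10.47 kN, Q_y = 105.5 kN

Resultant of the distributed load: 15.54 × 3.6 = 55.944 kN at 4.8 m from P.
ΣM about P: Q_y·7.2 − 60·3.1 − 304.9 − (15.54·3.6)·4.8 = 0 → Q_y = 759.4312/7.2 = 105.477 ≈ 105.5 kN.
ΣF_y = 0: P_y + 105.477 − 60 − 15.54·3.6 = 0 → P_y = 10.47 kN.
ΣF_x = 0: no horizontal applied forces, so P_x = 0.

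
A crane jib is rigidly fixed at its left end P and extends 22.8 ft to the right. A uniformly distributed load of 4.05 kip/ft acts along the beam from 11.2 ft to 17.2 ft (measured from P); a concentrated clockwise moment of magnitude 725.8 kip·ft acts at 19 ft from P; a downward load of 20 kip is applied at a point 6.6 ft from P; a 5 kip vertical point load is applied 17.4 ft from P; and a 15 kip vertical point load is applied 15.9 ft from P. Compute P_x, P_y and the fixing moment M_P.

P_x = 0, P_y = 64.30 kip, M_P = 1528 kip·ft

Resultant of the distributed load: 4.05 × 6 = 24.3 kip at 14.2 ft from P.
ΣF_x = 0: P_x = 0.
ΣF_y = 0: P_y − 4.05·6 − 20 − 5 − 15 = 0 → P_y = 64.30 kip.
ΣM about P: M_P − (4.05·6)·14.2 − 725.8 − 20·6.6 − 5·17.4 − 15·15.9 = 0 → M_P = 1528 kip·ft.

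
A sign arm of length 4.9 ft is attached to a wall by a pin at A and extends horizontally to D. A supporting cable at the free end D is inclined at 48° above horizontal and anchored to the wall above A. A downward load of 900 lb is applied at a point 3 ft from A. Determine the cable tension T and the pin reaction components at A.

ΣM about A: T·sin48°·4.9 − 900·3 = 0 → T = 2700/(4.9·0.743145) = 741.471 ≈ 741.5 lb.
ΣF_x = 0: A_x − T·cos48° = 0 → A_x = 741.471 × 0.669131 = 496.1 lb.
ΣF_y = 0: A_y + T·sin48° − 900 = 0 → A_y = 900 − 741.471 × 0.743145 = 349.0 lb.

T = 741.5 lb, A_x = 496.1 lb, A_y = 349.0 lb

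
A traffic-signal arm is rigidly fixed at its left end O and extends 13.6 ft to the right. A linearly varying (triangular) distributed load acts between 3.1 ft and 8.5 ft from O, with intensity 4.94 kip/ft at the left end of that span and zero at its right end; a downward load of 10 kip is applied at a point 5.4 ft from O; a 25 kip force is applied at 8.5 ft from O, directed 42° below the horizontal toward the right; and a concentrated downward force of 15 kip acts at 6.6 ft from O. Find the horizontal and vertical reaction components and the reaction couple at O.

O_x = -18.58 kip, O_y = 55.07 kip, M_O = 360.5 kip·ft

Resultant of the triangular load: ½ × 4.94 × 5.4 = 13.338 kip, acting at 4.9 ft from O (one-third of the span from the peak).
ΣF_x = 0: O_x + 25·cos42° = 0 → O_x = -18.58 kip.
ΣF_y = 0: O_y − ½·4.94·5.4 − 10 − 25·sin42° − 15 = 0 → O_y = 55.07 kip.
ΣM about O: M_O − (½·4.94·5.4)·4.9 − 10·5.4 − 25·sin42°·8.5 − 15·6.6 = 0 → M_O = 360.5 kip·ft.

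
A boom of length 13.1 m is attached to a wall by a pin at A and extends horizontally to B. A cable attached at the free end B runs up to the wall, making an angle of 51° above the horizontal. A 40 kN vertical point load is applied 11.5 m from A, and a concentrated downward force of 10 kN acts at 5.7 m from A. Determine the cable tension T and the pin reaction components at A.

ΣM about A: T·sin51°·13.1 − 40·11.5 − 10·5.7 = 0 → T = 517/(13.1·0.777146) = 50.7828 ≈ 50.78 kN.
ΣF_x = 0: A_x − T·cos51° = 0 → A_x = 50.7828 × 0.62932 = 31.96 kN.
ΣF_y = 0: A_y + T·sin51° − 40 − 10 = 0 → A_y = 50 − 50.7828 × 0.777146 = 10.53 kN.

T = 50.78 kN, A_x = 31.96 kN, A_y = 10.53 kN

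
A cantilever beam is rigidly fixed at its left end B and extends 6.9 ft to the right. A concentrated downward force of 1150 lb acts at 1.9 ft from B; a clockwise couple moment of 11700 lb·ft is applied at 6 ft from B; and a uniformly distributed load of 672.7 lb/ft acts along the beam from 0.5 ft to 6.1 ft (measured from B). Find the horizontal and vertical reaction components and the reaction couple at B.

B_x = 0, B_y = 4917 lb, M_B = 26320 lb·ft

Resultant of the distributed load: 672.7 × 5.6 = 3767.12 lb at 3.3 ft from B.
ΣF_x = 0: B_x = 0.
ΣF_y = 0: B_y − 1150 − 672.7·5.6 = 0 → B_y = 4917 lb.
ΣM about B: M_B − 1150·1.9 − 11700 − (672.7·5.6)·3.3 = 0 → M_B = 26320 lb·ft.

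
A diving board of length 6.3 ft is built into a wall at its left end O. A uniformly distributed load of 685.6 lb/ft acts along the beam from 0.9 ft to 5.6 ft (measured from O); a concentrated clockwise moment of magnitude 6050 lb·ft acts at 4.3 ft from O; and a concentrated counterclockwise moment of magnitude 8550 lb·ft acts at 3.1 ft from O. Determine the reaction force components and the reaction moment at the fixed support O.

O_x = 0, O_y = 3222 lb, M_O = 7973 lb·ft

Resultant of the distributed load: 685.6 × 4.7 = 3222.32 lb at 3.25 ft from O.
ΣF_x = 0: O_x = 0.
ΣF_y = 0: O_y − 685.6·4.7 = 0 → O_y = 3222 lb.
ΣM about O: M_O − (685.6·4.7)·3.25 − 6050 + 8550 = 0 → M_O = 7973 lb·ft.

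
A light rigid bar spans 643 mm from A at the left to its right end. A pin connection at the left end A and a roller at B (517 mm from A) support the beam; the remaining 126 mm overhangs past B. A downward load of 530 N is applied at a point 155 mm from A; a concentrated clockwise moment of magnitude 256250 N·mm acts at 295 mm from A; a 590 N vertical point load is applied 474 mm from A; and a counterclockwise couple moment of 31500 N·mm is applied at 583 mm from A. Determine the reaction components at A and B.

A_x = 0, A_y = -14.55 N, B_y = 1135 N

Taking moments about A: B_y·517 − 530·155 − 256250 − 590·474 + 31500 = 0 → B_y = 586560/517 = 1134.55 ≈ 1135 N.
ΣF_y = 0: A_y + 1134.55 − 530 − 590 = 0 → A_y = -14.55 N.
ΣF_x = 0: no horizontal applied forces, so A_x = 0.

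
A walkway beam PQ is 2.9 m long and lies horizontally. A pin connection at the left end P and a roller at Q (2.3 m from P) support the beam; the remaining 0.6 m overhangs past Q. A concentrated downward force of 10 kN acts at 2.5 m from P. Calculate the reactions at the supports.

P_x = 0, P_y = -0.8696 kN, Q_y = 10.87 kN

ΣM about P: Q_y·2.3 − 10·2.5 = 0 → Q_y = 25/2.3 = 10.8696 ≈ 10.87 kN.
ΣF_y = 0: P_y + 10.8696 − 10 = 0 → P_y = -0.8696 kN.
ΣF_x = 0: no horizontal applied forces, so P_x = 0.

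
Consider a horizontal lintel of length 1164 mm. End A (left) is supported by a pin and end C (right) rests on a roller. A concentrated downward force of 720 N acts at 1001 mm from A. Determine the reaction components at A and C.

A_x = 0, A_y = 100.8 N, C_y = 619.2 N

Taking moments about A: C_y·1164 − 720·1001 = 0 → C_y = 720720/1164 = 619.175 ≈ 619.2 N.
ΣF_y = 0: A_y + 619.175 − 720 = 0 → A_y = 100.8 N.
ΣF_x = 0: no horizontal applied forces, so A_x = 0.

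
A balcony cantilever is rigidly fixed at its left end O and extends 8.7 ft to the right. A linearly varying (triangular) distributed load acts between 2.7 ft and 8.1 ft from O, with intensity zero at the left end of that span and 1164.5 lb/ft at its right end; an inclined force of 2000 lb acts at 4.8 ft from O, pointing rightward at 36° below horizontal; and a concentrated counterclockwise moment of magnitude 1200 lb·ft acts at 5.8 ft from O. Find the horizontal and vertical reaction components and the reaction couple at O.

Resultant of the triangular load: ½ × 1164.5 × 5.4 = 3144.15 lb, acting at 6.3 ft from O (one-third of the span from the peak).
ΣF_x = 0: O_x + 2000·cos36° = 0 → O_x = -1618 lb.
ΣF_y = 0: O_y − ½·1164.5·5.4 − 2000·sin36° = 0 → O_y = 4320 lb.
ΣM about O: M_O − (½·1164.5·5.4)·6.3 − 2000·sin36°·4.8 + 1200 = 0 → M_O = 24250 lb·ft.

O_x = -1618 lb, O_y = 4320 lb, M_O = 24250 lb·ft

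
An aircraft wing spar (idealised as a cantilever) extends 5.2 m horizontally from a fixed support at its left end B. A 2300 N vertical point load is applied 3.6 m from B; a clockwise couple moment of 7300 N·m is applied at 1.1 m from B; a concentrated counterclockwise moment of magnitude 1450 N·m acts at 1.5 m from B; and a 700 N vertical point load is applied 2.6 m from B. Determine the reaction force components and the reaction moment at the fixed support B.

ΣF_x = 0: B_x = 0.
ΣF_y = 0: B_y − 2300 − 700 = 0 → B_y = 3000 N.
ΣM about B: M_B − 2300·3.6 − 7300 + 1450 − 700·2.6 = 0 → M_B = 15950 N·m.

B_x = 0, B_y = 3000 N, M_B = 15950 N·m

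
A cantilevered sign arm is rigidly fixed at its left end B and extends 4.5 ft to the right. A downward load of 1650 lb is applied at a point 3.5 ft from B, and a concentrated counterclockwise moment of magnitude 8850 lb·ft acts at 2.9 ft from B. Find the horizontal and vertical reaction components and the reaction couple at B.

ΣF_x = 0: B_x = 0.
ΣF_y = 0: B_y − 1650 = 0 → B_y = 1650 lb.
ΣM about B: M_B − 1650·3.5 + 8850 = 0 → M_B = -3075 lb·ft.

B_x = 0, B_y = 1650 lb, M_B = -3075 lb·ft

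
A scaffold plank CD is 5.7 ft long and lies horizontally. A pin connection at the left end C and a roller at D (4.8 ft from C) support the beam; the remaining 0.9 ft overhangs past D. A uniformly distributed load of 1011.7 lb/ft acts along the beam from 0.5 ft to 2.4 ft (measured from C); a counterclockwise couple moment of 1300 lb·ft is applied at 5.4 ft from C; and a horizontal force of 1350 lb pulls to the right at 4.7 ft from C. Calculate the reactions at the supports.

C_x = -1350 lb, C_y = 1612 lb, D_y = 309.8 lb

Resultant of the distributed load: 1011.7 × 1.9 = 1922.23 lb at 1.45 ft from C.
Moments about C: D_y·4.8 − (1011.7·1.9)·1.45 + 1300 = 0 → D_y = 1487.2335/4.8 = 309.84 ≈ 309.8 lb.
ΣF_y = 0: C_y + 309.84 − 1011.7·1.9 = 0 → C_y = 1612 lb.
ΣF_x = 0: C_x + 1350 = 0 → C_x = -1350 lb.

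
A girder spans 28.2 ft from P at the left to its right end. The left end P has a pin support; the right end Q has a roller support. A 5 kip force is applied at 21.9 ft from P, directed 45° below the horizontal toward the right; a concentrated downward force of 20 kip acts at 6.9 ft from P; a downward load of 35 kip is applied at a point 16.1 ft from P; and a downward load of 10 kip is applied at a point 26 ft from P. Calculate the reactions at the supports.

P_x = -3.536 kip, P_y = 31.69 kip, Q_y = 36.84 kip

ΣM about P: Q_y·28.2 − 5·sin45°·21.9 − 20·6.9 − 35·16.1 − 10·26 = 0 → Q_y = 1038.93/28.2 = 36.8415 ≈ 36.84 kip.
ΣF_y = 0: P_y + 36.8415 − 5·sin45° − 20 − 35 − 10 = 0 → P_y = 31.69 kip.
ΣF_x = 0: P_x + 5·cos45° = 0 → P_x = -3.536 kip.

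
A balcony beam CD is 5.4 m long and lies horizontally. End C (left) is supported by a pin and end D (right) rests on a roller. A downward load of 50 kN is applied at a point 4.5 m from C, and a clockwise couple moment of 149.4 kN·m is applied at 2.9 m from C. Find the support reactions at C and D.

C_x = 0, C_y = -19.33 kN, D_y = 69.33 kN

Taking moments about C: D_y·5.4 − 50·4.5 − 149.4 = 0 → D_y = 374.4/5.4 = 69.3333 ≈ 69.33 kN.
ΣF_y = 0: C_y + 69.3333 − 50 = 0 → C_y = -19.33 kN.
ΣF_x = 0: no horizontal applied forces, so C_x = 0.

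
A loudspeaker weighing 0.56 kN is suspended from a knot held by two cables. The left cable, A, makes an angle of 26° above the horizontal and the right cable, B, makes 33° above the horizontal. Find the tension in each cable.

T_A = 0.5479 kN, T_B = 0.5872 kN

ΣF_x = 0: −T_A·cos26° + T_B·cos33° = 0 → T_B = 1.07169·T_A.
ΣF_y = 0: T_A·sin26° + T_B·sin33° = 0.56.
Substitute: T_A·(0.438371 + 1.07169·0.544639) = 0.56 → T_A = 0.547916 ≈ 0.5479 kN.
Then T_B = 1.07169 × 0.547916 = 0.5872 kN.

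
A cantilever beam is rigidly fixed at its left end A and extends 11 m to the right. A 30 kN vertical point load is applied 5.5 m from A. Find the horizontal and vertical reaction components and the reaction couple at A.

A_x = 0, A_y = 30.00 kN, M_A = 165.0 kN·m

ΣF_x = 0: A_x = 0.
ΣF_y = 0: A_y − 30 = 0 → A_y = 30.00 kN.
ΣM about A: M_A − 30·5.5 = 0 → M_A = 165.0 kN·m.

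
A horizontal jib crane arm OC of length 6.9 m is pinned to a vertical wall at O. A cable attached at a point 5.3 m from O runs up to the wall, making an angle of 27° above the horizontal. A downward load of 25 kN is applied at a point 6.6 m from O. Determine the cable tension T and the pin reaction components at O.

ΣM about O: T·sin27°·5.3 − 25·6.6 = 0 → T = 165/(5.3·0.45399) = 68.5744 ≈ 68.57 kN.
ΣF_x = 0: O_x − T·cos27° = 0 → O_x = 68.5744 × 0.891007 = 61.10 kN.
ΣF_y = 0: O_y + T·sin27° − 25 = 0 → O_y = 25 − 68.5744 × 0.45399 = -6.132 kN.

T = 68.57 kN, O_x = 61.10 kN, O_y = -6.132 kN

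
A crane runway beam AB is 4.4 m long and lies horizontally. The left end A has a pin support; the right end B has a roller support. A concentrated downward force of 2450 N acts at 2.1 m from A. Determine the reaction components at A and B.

A_x = 0, A_y = 1281 N, B_y = 1169 N

ΣM about A: B_y·4.4 − 2450·2.1 = 0 → B_y = 5145/4.4 = 1169.32 ≈ 1169 N.
ΣF_y = 0: A_y + 1169.32 − 2450 = 0 → A_y = 1281 N.
ΣF_x = 0: no horizontal applied forces, so A_x = 0.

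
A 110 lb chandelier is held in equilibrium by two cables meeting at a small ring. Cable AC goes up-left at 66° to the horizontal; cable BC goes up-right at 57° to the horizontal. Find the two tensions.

ΣF_x = 0: −T_AC·cos66° + T_BC·cos57° = 0 → T_BC = 0.7468·T_AC.
ΣF_y = 0: T_AC·sin66° + T_BC·sin57° = 110.
Substitute: T_AC·(0.913545 + 0.7468·0.838671) = 110 → T_AC = 71.4349 ≈ 71.43 lb.
Then T_BC = 0.7468 × 71.4349 = 53.35 lb.

T_AC = 71.43 lb, T_BC = 53.35 lb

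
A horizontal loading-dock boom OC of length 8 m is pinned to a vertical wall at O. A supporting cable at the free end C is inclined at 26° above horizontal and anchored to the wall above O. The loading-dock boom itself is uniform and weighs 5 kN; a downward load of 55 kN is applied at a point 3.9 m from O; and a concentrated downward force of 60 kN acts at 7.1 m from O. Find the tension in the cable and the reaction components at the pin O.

T = 188.3 kN, O_x = 169.3 kN, O_y = 37.44 kN

ΣM about O: T·sin26°·8 − 5·4 − 55·3.9 − 60·7.1 = 0 → T = 660.5/(8·0.438371) = 188.339 ≈ 188.3 kN.
ΣF_x = 0: O_x − T·cos26° = 0 → O_x = 188.339 × 0.898794 = 169.3 kN.
ΣF_y = 0: O_y + T·sin26° − 5 − 55 − 60 = 0 → O_y = 120 − 188.339 × 0.438371 = 37.44 kN.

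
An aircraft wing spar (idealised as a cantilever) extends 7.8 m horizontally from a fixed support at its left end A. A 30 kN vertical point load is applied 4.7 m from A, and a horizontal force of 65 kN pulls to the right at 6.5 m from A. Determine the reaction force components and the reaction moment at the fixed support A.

A_x = -65.00 kN, A_y = 30.00 kN, M_A = 141.0 kN·m

ΣF_x = 0: A_x + 65 = 0 → A_x = -65.00 kN.
ΣF_y = 0: A_y − 30 = 0 → A_y = 30.00 kN.
ΣM about A: M_A − 30·4.7 = 0 → M_A = 141.0 kN·m.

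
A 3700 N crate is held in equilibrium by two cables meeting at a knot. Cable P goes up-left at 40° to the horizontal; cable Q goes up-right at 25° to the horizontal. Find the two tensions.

T_P = 3700 N, T_Q = 3127 N

ΣF_x = 0: −T_P·cos40° + T_Q·cos25° = 0 → T_Q = 0.845237·T_P.
ΣF_y = 0: T_P·sin40° + T_Q·sin25° = 3700.
Substitute: T_P·(0.642788 + 0.845237·0.422618) = 3700 → T_P = 3700 N.
Then T_Q = 0.845237 × 3700 = 3127 N.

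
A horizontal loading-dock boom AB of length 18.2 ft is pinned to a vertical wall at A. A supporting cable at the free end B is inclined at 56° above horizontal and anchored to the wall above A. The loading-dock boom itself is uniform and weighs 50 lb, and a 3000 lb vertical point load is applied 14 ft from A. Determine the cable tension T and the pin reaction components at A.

ΣM about A: T·sin56°·18.2 − 50·9.1 − 3000·14 = 0 → T = 42455/(18.2·0.829038) = 2813.73 ≈ 2814 lb.
ΣF_x = 0: A_x − T·cos56° = 0 → A_x = 2813.73 × 0.559193 = 1573 lb.
ΣF_y = 0: A_y + T·sin56° − 50 − 3000 = 0 → A_y = 3050 − 2813.73 × 0.829038 = 717.3 lb.

T = 2814 lb, A_x = 1573 lb, A_y = 717.3 lb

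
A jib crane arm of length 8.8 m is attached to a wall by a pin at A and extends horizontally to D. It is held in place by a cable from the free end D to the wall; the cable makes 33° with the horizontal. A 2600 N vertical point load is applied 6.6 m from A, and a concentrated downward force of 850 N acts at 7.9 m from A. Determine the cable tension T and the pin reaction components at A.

T = 4981 N, A_x = 4178 N, A_y = 736.9 N

ΣM about A: T·sin33°·8.8 − 2600·6.6 − 850·7.9 = 0 → T = 23875/(8.8·0.544639) = 4981.41 ≈ 4981 N.
ΣF_x = 0: A_x − T·cos33° = 0 → A_x = 4981.41 × 0.838671 = 4178 N.
ΣF_y = 0: A_y + T·sin33° − 2600 − 850 = 0 → A_y = 3450 − 4981.41 × 0.544639 = 736.9 N.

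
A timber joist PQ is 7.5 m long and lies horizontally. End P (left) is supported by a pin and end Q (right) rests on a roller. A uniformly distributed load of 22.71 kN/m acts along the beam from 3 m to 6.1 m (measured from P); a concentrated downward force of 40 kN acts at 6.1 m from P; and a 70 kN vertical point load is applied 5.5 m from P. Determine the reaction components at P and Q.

P_x = 0, P_y = 53.82 kN, Q_y = 126.6 kN

Resultant of the distributed load: 22.71 × 3.1 = 70.401 kN at 4.55 m from P.
Taking moments about P: Q_y·7.5 − (22.71·3.1)·4.55 − 40·6.1 − 70·5.5 = 0 → Q_y = 949.32455/7.5 = 126.577 ≈ 126.6 kN.
ΣF_y = 0: P_y + 126.577 − 22.71·3.1 − 40 − 70 = 0 → P_y = 53.82 kN.
ΣF_x = 0: no horizontal applied forces, so P_x = 0.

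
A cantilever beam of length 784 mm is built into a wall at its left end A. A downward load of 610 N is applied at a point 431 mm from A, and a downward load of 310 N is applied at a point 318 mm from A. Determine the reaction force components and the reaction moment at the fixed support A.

ΣF_x = 0: A_x = 0.
ΣF_y = 0: A_y − 610 − 310 = 0 → A_y = 920.0 N.
ΣM about A: M_A − 610·431 − 310·318 = 0 → M_A = 361500 N·mm.

A_x = 0, A_y = 920.0 N, M_A = 361500 N·mm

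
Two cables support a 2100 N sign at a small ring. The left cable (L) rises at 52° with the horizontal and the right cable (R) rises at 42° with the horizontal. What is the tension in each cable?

T_L = 1564 N, T_R = 1296 N

ΣF_x = 0: −T_L·cos52° + T_R·cos42° = 0 → T_R = 0.828454·T_L.
ΣF_y = 0: T_L·sin52° + T_R·sin42° = 2100.
Substitute: T_L·(0.788011 + 0.828454·0.669131) = 2100 → T_L = 1564.41 ≈ 1564 N.
Then T_R = 0.828454 × 1564.41 = 1296 N.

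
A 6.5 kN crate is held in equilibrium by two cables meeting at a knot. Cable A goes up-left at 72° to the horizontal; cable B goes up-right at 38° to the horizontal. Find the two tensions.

ΣF_x = 0: −T_A·cos72° + T_B·cos38° = 0 → T_B = 0.392148·T_A.
ΣF_y = 0: T_A·sin72° + T_B·sin38° = 6.5.
Substitute: T_A·(0.951057 + 0.392148·0.615661) = 6.5 → T_A = 5.45079 ≈ 5.451 kN.
Then T_B = 0.392148 × 5.45079 = 2.138 kN.

T_A = 5.451 kN, T_B = 2.138 kN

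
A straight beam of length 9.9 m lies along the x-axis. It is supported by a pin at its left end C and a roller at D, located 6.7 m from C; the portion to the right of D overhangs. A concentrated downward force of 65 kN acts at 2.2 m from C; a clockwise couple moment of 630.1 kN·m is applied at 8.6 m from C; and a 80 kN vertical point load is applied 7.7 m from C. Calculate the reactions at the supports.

C_x = 0, C_y = -62.33 kN, D_y = 207.3 kN

Taking moments about C: D_y·6.7 − 65·2.2 − 630.1 − 80·7.7 = 0 → D_y = 1389.1/6.7 = 207.328 ≈ 207.3 kN.
ΣF_y = 0: C_y + 207.328 − 65 − 80 = 0 → C_y = -62.33 kN.
ΣF_x = 0: no horizontal applied forces, so C_x = 0.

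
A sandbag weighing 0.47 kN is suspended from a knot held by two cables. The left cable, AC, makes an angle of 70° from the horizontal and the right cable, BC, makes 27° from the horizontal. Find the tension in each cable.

T_AC = 0.4219 kN, T_BC = 0.1620 kN

ΣF_x = 0: −T_AC·cos70° + T_BC·cos27° = 0 → T_BC = 0.383858·T_AC.
ΣF_y = 0: T_AC·sin70° + T_BC·sin27° = 0.47.
Substitute: T_AC·(0.939693 + 0.383858·0.45399) = 0.47 → T_AC = 0.421918 ≈ 0.4219 kN.
Then T_BC = 0.383858 × 0.421918 = 0.1620 kN.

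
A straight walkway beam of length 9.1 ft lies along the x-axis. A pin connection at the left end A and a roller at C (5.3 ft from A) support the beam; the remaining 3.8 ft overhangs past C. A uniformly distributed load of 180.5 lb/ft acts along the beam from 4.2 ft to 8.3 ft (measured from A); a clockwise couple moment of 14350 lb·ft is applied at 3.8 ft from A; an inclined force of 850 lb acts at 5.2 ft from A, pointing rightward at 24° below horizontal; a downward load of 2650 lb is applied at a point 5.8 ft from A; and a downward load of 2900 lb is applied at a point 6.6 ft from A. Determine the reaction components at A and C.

A_x = -776.5 lb, A_y = -3795 lb, C_y = 10430 lb

Resultant of the distributed load: 180.5 × 4.1 = 740.05 lb at 6.25 ft from A.
ΣM about A: C_y·5.3 − (180.5·4.1)·6.25 − 14350 − 850·sin24°·5.2 − 2650·5.8 − 2900·6.6 = 0 → C_y = 55283.1/5.3 = 10430.8 ≈ 10430 lb.
ΣF_y = 0: A_y + 10430.8 − 180.5·4.1 − 850·sin24° − 2650 − 2900 = 0 → A_y = -3795 lb.
ΣF_x = 0: A_x + 850·cos24° = 0 → A_x = -776.5 lb.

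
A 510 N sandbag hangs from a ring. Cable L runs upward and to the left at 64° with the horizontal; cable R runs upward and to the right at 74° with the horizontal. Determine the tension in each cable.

T_L = 210.1 N, T_R = 334.1 N

ΣF_x = 0: −T_L·cos64° + T_R·cos74° = 0 → T_R = 1.59039·T_L.
ΣF_y = 0: T_L·sin64° + T_R·sin74° = 510.
Substitute: T_L·(0.898794 + 1.59039·0.961262) = 510 → T_L = 210.086 ≈ 210.1 N.
Then T_R = 1.59039 × 210.086 = 334.1 N.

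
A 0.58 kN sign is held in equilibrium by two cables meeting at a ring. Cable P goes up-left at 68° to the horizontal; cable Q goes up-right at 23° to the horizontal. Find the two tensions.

ΣF_x = 0: −T_P·cos68° + T_Q·cos23° = 0 → T_Q = 0.406958·T_P.
ΣF_y = 0: T_P·sin68° + T_Q·sin23° = 0.58.
Substitute: T_P·(0.927184 + 0.406958·0.390731) = 0.58 → T_P = 0.533974 ≈ 0.5340 kN.
Then T_Q = 0.406958 × 0.533974 = 0.2173 kN.

T_P = 0.5340 kN, T_Q = 0.2173 kN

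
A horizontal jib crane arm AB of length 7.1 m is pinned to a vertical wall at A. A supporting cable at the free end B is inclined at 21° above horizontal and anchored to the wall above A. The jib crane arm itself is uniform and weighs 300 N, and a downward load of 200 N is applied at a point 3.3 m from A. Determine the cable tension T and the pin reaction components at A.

ΣM about A: T·sin21°·7.1 − 300·3.55 − 200·3.3 = 0 → T = 1725/(7.1·0.358368) = 677.956 ≈ 678.0 N.
ΣF_x = 0: A_x − T·cos21° = 0 → A_x = 677.956 × 0.93358 = 632.9 N.
ΣF_y = 0: A_y + T·sin21° − 300 − 200 = 0 → A_y = 500 − 677.956 × 0.358368 = 257.0 N.

T = 678.0 N, A_x = 632.9 N, A_y = 257.0 N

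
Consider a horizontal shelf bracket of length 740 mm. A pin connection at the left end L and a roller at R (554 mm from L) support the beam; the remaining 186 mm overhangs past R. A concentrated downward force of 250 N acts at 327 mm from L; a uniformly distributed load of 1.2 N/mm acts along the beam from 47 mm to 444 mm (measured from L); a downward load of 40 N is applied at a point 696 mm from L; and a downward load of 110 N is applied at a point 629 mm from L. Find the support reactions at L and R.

L_x = 0, L_y = 342.6 N, R_y = 533.8 N

Resultant of the distributed load: 1.2 × 397 = 476.4 N at 245.5 mm from L.
ΣM about L: R_y·554 − 250·327 − (1.2·397)·245.5 − 40·696 − 110·629 = 0 → R_y = 295736.2/554 = 533.82 ≈ 533.8 N.
ΣF_y = 0: L_y + 533.82 − 250 − 1.2·397 − 40 − 110 = 0 → L_y = 342.6 N.
ΣF_x = 0: no horizontal applied forces, so L_x = 0.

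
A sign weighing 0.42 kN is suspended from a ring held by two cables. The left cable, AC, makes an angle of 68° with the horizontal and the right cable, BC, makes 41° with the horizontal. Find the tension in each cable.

ΣF_x = 0: −T_AC·cos68° + T_BC·cos41° = 0 → T_BC = 0.496359·T_AC.
ΣF_y = 0: T_AC·sin68° + T_BC·sin41° = 0.42.
Substitute: T_AC·(0.927184 + 0.496359·0.656059) = 0.42 → T_AC = 0.335242 ≈ 0.3352 kN.
Then T_BC = 0.496359 × 0.335242 = 0.1664 kN.

T_AC = 0.3352 kN, T_BC = 0.1664 kN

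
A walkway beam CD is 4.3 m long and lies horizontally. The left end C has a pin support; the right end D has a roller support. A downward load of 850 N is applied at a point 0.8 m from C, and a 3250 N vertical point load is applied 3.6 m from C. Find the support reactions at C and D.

C_x = 0, C_y = 1221 N, D_y = 2879 N

Moments about C: D_y·4.3 − 850·0.8 − 3250·3.6 = 0 → D_y = 12380/4.3 = 2879.07 ≈ 2879 N.
ΣF_y = 0: C_y + 2879.07 − 850 − 3250 = 0 → C_y = 1221 N.
ΣF_x = 0: no horizontal applied forces, so C_x = 0.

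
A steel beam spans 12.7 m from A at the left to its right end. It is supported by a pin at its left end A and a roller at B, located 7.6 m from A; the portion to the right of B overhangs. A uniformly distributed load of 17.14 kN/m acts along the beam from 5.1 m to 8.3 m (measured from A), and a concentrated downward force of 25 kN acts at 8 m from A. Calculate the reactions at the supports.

Resultant of the distributed load: 17.14 × 3.2 = 54.848 kN at 6.7 m from A.
ΣM about A: B_y·7.6 − (17.14·3.2)·6.7 − 25·8 = 0 → B_y = 567.4816/7.6 = 74.6686 ≈ 74.67 kN.
ΣF_y = 0: A_y + 74.6686 − 17.14·3.2 − 25 = 0 → A_y = 5.179 kN.
ΣF_x = 0: no horizontal applied forces, so A_x = 0.

A_x = 0, A_y = 5.179 kN, B_y = 74.67 kN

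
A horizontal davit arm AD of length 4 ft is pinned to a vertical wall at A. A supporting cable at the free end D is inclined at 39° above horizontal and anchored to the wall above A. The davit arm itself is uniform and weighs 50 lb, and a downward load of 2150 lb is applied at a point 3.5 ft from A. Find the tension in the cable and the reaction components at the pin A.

T = 3029 lb, A_x = 2354 lb, A_y = 293.8 lb

ΣM about A: T·sin39°·4 − 50·2 − 2150·3.5 = 0 → T = 7625/(4·0.62932) = 3029.06 ≈ 3029 lb.
ΣF_x = 0: A_x − T·cos39° = 0 → A_x = 3029.06 × 0.777146 = 2354 lb.
ΣF_y = 0: A_y + T·sin39° − 50 − 2150 = 0 → A_y = 2200 − 3029.06 × 0.62932 = 293.8 lb.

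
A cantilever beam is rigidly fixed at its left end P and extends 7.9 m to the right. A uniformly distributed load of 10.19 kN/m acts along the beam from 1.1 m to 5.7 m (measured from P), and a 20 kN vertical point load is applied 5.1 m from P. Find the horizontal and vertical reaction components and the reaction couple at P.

Resultant of the distributed load: 10.19 × 4.6 = 46.874 kN at 3.4 m from P.
ΣF_x = 0: P_x = 0.
ΣF_y = 0: P_y − 10.19·4.6 − 20 = 0 → P_y = 66.87 kN.
ΣM about P: M_P − (10.19·4.6)·3.4 − 20·5.1 = 0 → M_P = 261.4 kN·m.

P_x = 0, P_y = 66.87 kN, M_P = 261.4 kN·m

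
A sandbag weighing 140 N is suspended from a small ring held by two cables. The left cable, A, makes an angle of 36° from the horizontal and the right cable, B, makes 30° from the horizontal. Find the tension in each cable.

T_A = 132.7 N, T_B = 124.0 N

ΣF_x = 0: −T_A·cos36° + T_B·cos30° = 0 → T_B = 0.934172·T_A.
ΣF_y = 0: T_A·sin36° + T_B·sin30° = 140.
Substitute: T_A·(0.587785 + 0.934172·0.5) = 140 → T_A = 132.718 ≈ 132.7 N.
Then T_B = 0.934172 × 132.718 = 124.0 N.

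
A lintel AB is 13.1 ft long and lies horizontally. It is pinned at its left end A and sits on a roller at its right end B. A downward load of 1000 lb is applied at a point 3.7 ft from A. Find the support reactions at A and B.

Moments about A: B_y·13.1 − 1000·3.7 = 0 → B_y = 3700/13.1 = 282.443 ≈ 282.4 lb.
ΣF_y = 0: A_y + 282.443 − 1000 = 0 → A_y = 717.6 lb.
ΣF_x = 0: no horizontal applied forces, so A_x = 0.

A_x = 0, A_y = 717.6 lb, B_y = 282.4 lb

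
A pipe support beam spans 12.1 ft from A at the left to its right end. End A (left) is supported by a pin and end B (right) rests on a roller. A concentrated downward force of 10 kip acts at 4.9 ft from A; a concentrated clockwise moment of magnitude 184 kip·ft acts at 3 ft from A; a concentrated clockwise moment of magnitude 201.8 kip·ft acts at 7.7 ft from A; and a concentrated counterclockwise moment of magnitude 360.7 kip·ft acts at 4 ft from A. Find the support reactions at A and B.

ΣM about A: B_y·12.1 − 10·4.9 − 184 − 201.8 + 360.7 = 0 → B_y = 74.1/12.1 = 6.12397 ≈ 6.124 kip.
ΣF_y = 0: A_y + 6.12397 − 10 = 0 → A_y = 3.876 kip.
ΣF_x = 0: no horizontal applied forces, so A_x = 0.

A_x = 0, A_y = 3.876 kip, B_y = 6.124 kip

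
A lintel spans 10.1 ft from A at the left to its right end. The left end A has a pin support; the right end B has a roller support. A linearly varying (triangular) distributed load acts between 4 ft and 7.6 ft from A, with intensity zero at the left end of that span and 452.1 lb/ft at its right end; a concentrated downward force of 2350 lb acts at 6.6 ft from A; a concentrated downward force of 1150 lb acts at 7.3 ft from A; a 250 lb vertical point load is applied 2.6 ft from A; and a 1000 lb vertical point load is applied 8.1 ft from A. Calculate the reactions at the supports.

Resultant of the triangular load: ½ × 452.1 × 3.6 = 813.78 lb, acting at 6.4 ft from A (one-third of the span from the peak).
ΣM about A: B_y·10.1 − (½·452.1·3.6)·6.4 − 2350·6.6 − 1150·7.3 − 250·2.6 − 1000·8.1 = 0 → B_y = 37863.192/10.1 = 3748.83 ≈ 3749 lb.
ΣF_y = 0: A_y + 3748.83 − ½·452.1·3.6 − 2350 − 1150 − 250 − 1000 = 0 → A_y = 1815 lb.
ΣF_x = 0: no horizontal applied forces, so A_x = 0.

A_x = 0, A_y = 1815 lb, B_y = 3749 lb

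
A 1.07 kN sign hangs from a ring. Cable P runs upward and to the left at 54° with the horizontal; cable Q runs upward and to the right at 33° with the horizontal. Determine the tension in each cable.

ΣF_x = 0: −T_P·cos54° + T_Q·cos33° = 0 → T_Q = 0.700854·T_P.
ΣF_y = 0: T_P·sin54° + T_Q·sin33° = 1.07.
Substitute: T_P·(0.809017 + 0.700854·0.544639) = 1.07 → T_P = 0.898609 ≈ 0.8986 kN.
Then T_Q = 0.700854 × 0.898609 = 0.6298 kN.

T_P = 0.8986 kN, T_Q = 0.6298 kN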